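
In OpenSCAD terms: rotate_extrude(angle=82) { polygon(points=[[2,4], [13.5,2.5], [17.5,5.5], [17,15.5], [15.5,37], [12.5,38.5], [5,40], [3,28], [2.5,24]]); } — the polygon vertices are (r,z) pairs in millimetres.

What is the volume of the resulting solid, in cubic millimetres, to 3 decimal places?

Profile (r,z), 9 vertices: (2,4) (13.5,2.5) (17.5,5.5) (17,15.5) (15.5,37) (12.5,38.5) (5,40) (3,28) (2.5,24)
edge 0: (2,4)→(13.5,2.5)  cross = 2·2.5 − 13.5·4 = -49.0000; (r_i+r_j)·cross = 15.5·-49.0000 = -759.5000
edge 1: (13.5,2.5)→(17.5,5.5)  cross = 13.5·5.5 − 17.5·2.5 = 30.5000; (r_i+r_j)·cross = 31·30.5000 = 945.5000
edge 2: (17.5,5.5)→(17,15.5)  cross = 17.5·15.5 − 17·5.5 = 177.7500; (r_i+r_j)·cross = 34.5·177.7500 = 6132.3750
edge 3: (17,15.5)→(15.5,37)  cross = 17·37 − 15.5·15.5 = 388.7500; (r_i+r_j)·cross = 32.5·388.7500 = 12634.3750
edge 4: (15.5,37)→(12.5,38.5)  cross = 15.5·38.5 − 12.5·37 = 134.2500; (r_i+r_j)·cross = 28·134.2500 = 3759.0000
edge 5: (12.5,38.5)→(5,40)  cross = 12.5·40 − 5·38.5 = 307.5000; (r_i+r_j)·cross = 17.5·307.5000 = 5381.2500
edge 6: (5,40)→(3,28)  cross = 5·28 − 3·40 = 20.0000; (r_i+r_j)·cross = 8·20.0000 = 160.0000
edge 7: (3,28)→(2.5,24)  cross = 3·24 − 2.5·28 = 2.0000; (r_i+r_j)·cross = 5.5·2.0000 = 11.0000
edge 8: (2.5,24)→(2,4)  cross = 2.5·4 − 2·24 = -38.0000; (r_i+r_j)·cross = 4.5·-38.0000 = -171.0000
Σcross = 973.7500 → A = |Σcross|/2 = 486.8750 mm²
Σ(r_i+r_j)·cross = 28093.0000 → first moment M = |Σ|/6 = 4682.1667
R_c = M/A = 4682.1667/486.8750 = 9.6168 mm
θ = 82° = 1.431170 rad
V = θ·R_c·A = 1.431170·9.6168·486.8750 = 6700.976 mm³

Volume = 6700.976 mm³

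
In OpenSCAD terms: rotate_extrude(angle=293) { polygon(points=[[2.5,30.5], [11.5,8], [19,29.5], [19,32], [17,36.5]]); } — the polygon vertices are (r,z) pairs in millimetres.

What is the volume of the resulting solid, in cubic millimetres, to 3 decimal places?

Volume = 14147.368 mm³

Profile (r,z), 5 vertices: (2.5,30.5) (11.5,8) (19,29.5) (19,32) (17,36.5)
edge 0: (2.5,30.5)→(11.5,8)  cross = 2.5·8 − 11.5·30.5 = -330.7500; (r_i+r_j)·cross = 14·-330.7500 = -4630.5000
edge 1: (11.5,8)→(19,29.5)  cross = 11.5·29.5 − 19·8 = 187.2500; (r_i+r_j)·cross = 30.5·187.2500 = 5711.1250
edge 2: (19,29.5)→(19,32)  cross = 19·32 − 19·29.5 = 47.5000; (r_i+r_j)·cross = 38·47.5000 = 1805.0000
edge 3: (19,32)→(17,36.5)  cross = 19·36.5 − 17·32 = 149.5000; (r_i+r_j)·cross = 36·149.5000 = 5382.0000
edge 4: (17,36.5)→(2.5,30.5)  cross = 17·30.5 − 2.5·36.5 = 427.2500; (r_i+r_j)·cross = 19.5·427.2500 = 8331.3750
Σcross = 480.7500 → A = |Σcross|/2 = 240.3750 mm²
Σ(r_i+r_j)·cross = 16599.0000 → first moment M = |Σ|/6 = 2766.5000
R_c = M/A = 2766.5000/240.3750 = 11.5091 mm
θ = 293° = 5.113815 rad
V = θ·R_c·A = 5.113815·11.5091·240.3750 = 14147.368 mm³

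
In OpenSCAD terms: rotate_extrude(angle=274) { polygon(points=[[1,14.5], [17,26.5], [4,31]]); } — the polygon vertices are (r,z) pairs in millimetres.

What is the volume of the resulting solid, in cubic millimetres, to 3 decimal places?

Profile (r,z), 3 vertices: (1,14.5) (17,26.5) (4,31)
edge 0: (1,14.5)→(17,26.5)  cross = 1·26.5 − 17·14.5 = -220.0000; (r_i+r_j)·cross = 18·-220.0000 = -3960.0000
edge 1: (17,26.5)→(4,31)  cross = 17·31 − 4·26.5 = 421.0000; (r_i+r_j)·cross = 21·421.0000 = 8841.0000
edge 2: (4,31)→(1,14.5)  cross = 4·14.5 − 1·31 = 27.0000; (r_i+r_j)·cross = 5·27.0000 = 135.0000
Σcross = 228.0000 → A = |Σcross|/2 = 114.0000 mm²
Σ(r_i+r_j)·cross = 5016.0000 → first moment M = |Σ|/6 = 836.0000
R_c = M/A = 836.0000/114.0000 = 7.3333 mm
θ = 274° = 4.782202 rad
V = θ·R_c·A = 4.782202·7.3333·114.0000 = 3997.921 mm³

Volume = 3997.921 mm³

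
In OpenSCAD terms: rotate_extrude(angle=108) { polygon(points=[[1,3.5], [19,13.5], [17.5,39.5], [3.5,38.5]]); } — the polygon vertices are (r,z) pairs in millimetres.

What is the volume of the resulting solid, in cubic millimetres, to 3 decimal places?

Volume = 9059.568 mm³

Profile (r,z), 4 vertices: (1,3.5) (19,13.5) (17.5,39.5) (3.5,38.5)
edge 0: (1,3.5)→(19,13.5)  cross = 1·13.5 − 19·3.5 = -53.0000; (r_i+r_j)·cross = 20·-53.0000 = -1060.0000
edge 1: (19,13.5)→(17.5,39.5)  cross = 19·39.5 − 17.5·13.5 = 514.2500; (r_i+r_j)·cross = 36.5·514.2500 = 18770.1250
edge 2: (17.5,39.5)→(3.5,38.5)  cross = 17.5·38.5 − 3.5·39.5 = 535.5000; (r_i+r_j)·cross = 21·535.5000 = 11245.5000
edge 3: (3.5,38.5)→(1,3.5)  cross = 3.5·3.5 − 1·38.5 = -26.2500; (r_i+r_j)·cross = 4.5·-26.2500 = -118.1250
Σcross = 970.5000 → A = |Σcross|/2 = 485.2500 mm²
Σ(r_i+r_j)·cross = 28837.5000 → first moment M = |Σ|/6 = 4806.2500
R_c = M/A = 4806.2500/485.2500 = 9.9047 mm
θ = 108° = 1.884956 rad
V = θ·R_c·A = 1.884956·9.9047·485.2500 = 9059.568 mm³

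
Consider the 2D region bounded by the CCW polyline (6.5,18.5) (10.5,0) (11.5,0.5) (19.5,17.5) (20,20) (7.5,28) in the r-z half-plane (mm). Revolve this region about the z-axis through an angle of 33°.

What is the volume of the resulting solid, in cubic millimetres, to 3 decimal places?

Volume = 1439.825 mm³

Profile (r,z), 6 vertices: (6.5,18.5) (10.5,0) (11.5,0.5) (19.5,17.5) (20,20) (7.5,28)
edge 0: (6.5,18.5)→(10.5,0)  cross = 6.5·0 − 10.5·18.5 = -194.2500; (r_i+r_j)·cross = 17·-194.2500 = -3302.2500
edge 1: (10.5,0)→(11.5,0.5)  cross = 10.5·0.5 − 11.5·0 = 5.2500; (r_i+r_j)·cross = 22·5.2500 = 115.5000
edge 2: (11.5,0.5)→(19.5,17.5)  cross = 11.5·17.5 − 19.5·0.5 = 191.5000; (r_i+r_j)·cross = 31·191.5000 = 5936.5000
edge 3: (19.5,17.5)→(20,20)  cross = 19.5·20 − 20·17.5 = 40.0000; (r_i+r_j)·cross = 39.5·40.0000 = 1580.0000
edge 4: (20,20)→(7.5,28)  cross = 20·28 − 7.5·20 = 410.0000; (r_i+r_j)·cross = 27.5·410.0000 = 11275.0000
edge 5: (7.5,28)→(6.5,18.5)  cross = 7.5·18.5 − 6.5·28 = -43.2500; (r_i+r_j)·cross = 14·-43.2500 = -605.5000
Σcross = 409.2500 → A = |Σcross|/2 = 204.6250 mm²
Σ(r_i+r_j)·cross = 14999.2500 → first moment M = |Σ|/6 = 2499.8750
R_c = M/A = 2499.8750/204.6250 = 12.2169 mm
θ = 33° = 0.575959 rad
V = θ·R_c·A = 0.575959·12.2169·204.6250 = 1439.825 mm³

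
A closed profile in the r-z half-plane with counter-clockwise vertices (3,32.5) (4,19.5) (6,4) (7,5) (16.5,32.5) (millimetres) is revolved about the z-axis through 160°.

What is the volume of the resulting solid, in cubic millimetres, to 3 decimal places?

Volume = 4876.974 mm³

Profile (r,z), 5 vertices: (3,32.5) (4,19.5) (6,4) (7,5) (16.5,32.5)
edge 0: (3,32.5)→(4,19.5)  cross = 3·19.5 − 4·32.5 = -71.5000; (r_i+r_j)·cross = 7·-71.5000 = -500.5000
edge 1: (4,19.5)→(6,4)  cross = 4·4 − 6·19.5 = -101.0000; (r_i+r_j)·cross = 10·-101.0000 = -1010.0000
edge 2: (6,4)→(7,5)  cross = 6·5 − 7·4 = 2.0000; (r_i+r_j)·cross = 13·2.0000 = 26.0000
edge 3: (7,5)→(16.5,32.5)  cross = 7·32.5 − 16.5·5 = 145.0000; (r_i+r_j)·cross = 23.5·145.0000 = 3407.5000
edge 4: (16.5,32.5)→(3,32.5)  cross = 16.5·32.5 − 3·32.5 = 438.7500; (r_i+r_j)·cross = 19.5·438.7500 = 8555.6250
Σcross = 413.2500 → A = |Σcross|/2 = 206.6250 mm²
Σ(r_i+r_j)·cross = 10478.6250 → first moment M = |Σ|/6 = 1746.4375
R_c = M/A = 1746.4375/206.6250 = 8.4522 mm
θ = 160° = 2.792527 rad
V = θ·R_c·A = 2.792527·8.4522·206.6250 = 4876.974 mm³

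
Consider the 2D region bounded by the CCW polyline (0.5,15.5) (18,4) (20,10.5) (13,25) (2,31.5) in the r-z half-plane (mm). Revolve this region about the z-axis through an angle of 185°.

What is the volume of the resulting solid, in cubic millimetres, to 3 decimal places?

Volume = 8849.025 mm³

Profile (r,z), 5 vertices: (0.5,15.5) (18,4) (20,10.5) (13,25) (2,31.5)
edge 0: (0.5,15.5)→(18,4)  cross = 0.5·4 − 18·15.5 = -277.0000; (r_i+r_j)·cross = 18.5·-277.0000 = -5124.5000
edge 1: (18,4)→(20,10.5)  cross = 18·10.5 − 20·4 = 109.0000; (r_i+r_j)·cross = 38·109.0000 = 4142.0000
edge 2: (20,10.5)→(13,25)  cross = 20·25 − 13·10.5 = 363.5000; (r_i+r_j)·cross = 33·363.5000 = 11995.5000
edge 3: (13,25)→(2,31.5)  cross = 13·31.5 − 2·25 = 359.5000; (r_i+r_j)·cross = 15·359.5000 = 5392.5000
edge 4: (2,31.5)→(0.5,15.5)  cross = 2·15.5 − 0.5·31.5 = 15.2500; (r_i+r_j)·cross = 2.5·15.2500 = 38.1250
Σcross = 570.2500 → A = |Σcross|/2 = 285.1250 mm²
Σ(r_i+r_j)·cross = 16443.6250 → first moment M = |Σ|/6 = 2740.6042
R_c = M/A = 2740.6042/285.1250 = 9.6119 mm
θ = 185° = 3.228859 rad
V = θ·R_c·A = 3.228859·9.6119·285.1250 = 8849.025 mm³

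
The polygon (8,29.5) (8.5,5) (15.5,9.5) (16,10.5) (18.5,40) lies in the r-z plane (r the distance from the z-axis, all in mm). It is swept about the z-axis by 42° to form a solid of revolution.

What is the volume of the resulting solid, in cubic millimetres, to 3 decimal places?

Profile (r,z), 5 vertices: (8,29.5) (8.5,5) (15.5,9.5) (16,10.5) (18.5,40)
edge 0: (8,29.5)→(8.5,5)  cross = 8·5 − 8.5·29.5 = -210.7500; (r_i+r_j)·cross = 16.5·-210.7500 = -3477.3750
edge 1: (8.5,5)→(15.5,9.5)  cross = 8.5·9.5 − 15.5·5 = 3.2500; (r_i+r_j)·cross = 24·3.2500 = 78.0000
edge 2: (15.5,9.5)→(16,10.5)  cross = 15.5·10.5 − 16·9.5 = 10.7500; (r_i+r_j)·cross = 31.5·10.7500 = 338.6250
edge 3: (16,10.5)→(18.5,40)  cross = 16·40 − 18.5·10.5 = 445.7500; (r_i+r_j)·cross = 34.5·445.7500 = 15378.3750
edge 4: (18.5,40)→(8,29.5)  cross = 18.5·29.5 − 8·40 = 225.7500; (r_i+r_j)·cross = 26.5·225.7500 = 5982.3750
Σcross = 474.7500 → A = |Σcross|/2 = 237.3750 mm²
Σ(r_i+r_j)·cross = 18300.0000 → first moment M = |Σ|/6 = 3050.0000
R_c = M/A = 3050.0000/237.3750 = 12.8489 mm
θ = 42° = 0.733038 rad
V = θ·R_c·A = 0.733038·12.8489·237.3750 = 2235.767 mm³

Volume = 2235.767 mm³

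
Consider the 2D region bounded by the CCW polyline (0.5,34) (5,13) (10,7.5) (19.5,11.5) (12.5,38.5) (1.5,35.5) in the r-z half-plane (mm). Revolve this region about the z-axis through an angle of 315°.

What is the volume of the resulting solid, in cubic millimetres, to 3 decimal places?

Profile (r,z), 6 vertices: (0.5,34) (5,13) (10,7.5) (19.5,11.5) (12.5,38.5) (1.5,35.5)
edge 0: (0.5,34)→(5,13)  cross = 0.5·13 − 5·34 = -163.5000; (r_i+r_j)·cross = 5.5·-163.5000 = -899.2500
edge 1: (5,13)→(10,7.5)  cross = 5·7.5 − 10·13 = -92.5000; (r_i+r_j)·cross = 15·-92.5000 = -1387.5000
edge 2: (10,7.5)→(19.5,11.5)  cross = 10·11.5 − 19.5·7.5 = -31.2500; (r_i+r_j)·cross = 29.5·-31.2500 = -921.8750
edge 3: (19.5,11.5)→(12.5,38.5)  cross = 19.5·38.5 − 12.5·11.5 = 607.0000; (r_i+r_j)·cross = 32·607.0000 = 19424.0000
edge 4: (12.5,38.5)→(1.5,35.5)  cross = 12.5·35.5 − 1.5·38.5 = 386.0000; (r_i+r_j)·cross = 14·386.0000 = 5404.0000
edge 5: (1.5,35.5)→(0.5,34)  cross = 1.5·34 − 0.5·35.5 = 33.2500; (r_i+r_j)·cross = 2·33.2500 = 66.5000
Σcross = 739.0000 → A = |Σcross|/2 = 369.5000 mm²
Σ(r_i+r_j)·cross = 21685.8750 → first moment M = |Σ|/6 = 3614.3125
R_c = M/A = 3614.3125/369.5000 = 9.7816 mm
θ = 315° = 5.497787 rad
V = θ·R_c·A = 5.497787·9.7816·369.5000 = 19870.721 mm³

Volume = 19870.721 mm³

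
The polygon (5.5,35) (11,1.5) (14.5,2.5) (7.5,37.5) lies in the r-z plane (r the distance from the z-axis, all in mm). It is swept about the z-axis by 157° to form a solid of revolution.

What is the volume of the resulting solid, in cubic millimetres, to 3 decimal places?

Volume = 2836.758 mm³

Profile (r,z), 4 vertices: (5.5,35) (11,1.5) (14.5,2.5) (7.5,37.5)
edge 0: (5.5,35)→(11,1.5)  cross = 5.5·1.5 − 11·35 = -376.7500; (r_i+r_j)·cross = 16.5·-376.7500 = -6216.3750
edge 1: (11,1.5)→(14.5,2.5)  cross = 11·2.5 − 14.5·1.5 = 5.7500; (r_i+r_j)·cross = 25.5·5.7500 = 146.6250
edge 2: (14.5,2.5)→(7.5,37.5)  cross = 14.5·37.5 − 7.5·2.5 = 525.0000; (r_i+r_j)·cross = 22·525.0000 = 11550.0000
edge 3: (7.5,37.5)→(5.5,35)  cross = 7.5·35 − 5.5·37.5 = 56.2500; (r_i+r_j)·cross = 13·56.2500 = 731.2500
Σcross = 210.2500 → A = |Σcross|/2 = 105.1250 mm²
Σ(r_i+r_j)·cross = 6211.5000 → first moment M = |Σ|/6 = 1035.2500
R_c = M/A = 1035.2500/105.1250 = 9.8478 mm
θ = 157° = 2.740167 rad
V = θ·R_c·A = 2.740167·9.8478·105.1250 = 2836.758 mm³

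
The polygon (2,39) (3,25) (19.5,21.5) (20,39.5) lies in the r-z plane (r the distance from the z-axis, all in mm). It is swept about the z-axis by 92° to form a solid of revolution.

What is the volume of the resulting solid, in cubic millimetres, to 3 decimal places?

Volume = 5087.235 mm³

Profile (r,z), 4 vertices: (2,39) (3,25) (19.5,21.5) (20,39.5)
edge 0: (2,39)→(3,25)  cross = 2·25 − 3·39 = -67.0000; (r_i+r_j)·cross = 5·-67.0000 = -335.0000
edge 1: (3,25)→(19.5,21.5)  cross = 3·21.5 − 19.5·25 = -423.0000; (r_i+r_j)·cross = 22.5·-423.0000 = -9517.5000
edge 2: (19.5,21.5)→(20,39.5)  cross = 19.5·39.5 − 20·21.5 = 340.2500; (r_i+r_j)·cross = 39.5·340.2500 = 13439.8750
edge 3: (20,39.5)→(2,39)  cross = 20·39 − 2·39.5 = 701.0000; (r_i+r_j)·cross = 22·701.0000 = 15422.0000
Σcross = 551.2500 → A = |Σcross|/2 = 275.6250 mm²
Σ(r_i+r_j)·cross = 19009.3750 → first moment M = |Σ|/6 = 3168.2292
R_c = M/A = 3168.2292/275.6250 = 11.4947 mm
θ = 92° = 1.605703 rad
V = θ·R_c·A = 1.605703·11.4947·275.6250 = 5087.235 mm³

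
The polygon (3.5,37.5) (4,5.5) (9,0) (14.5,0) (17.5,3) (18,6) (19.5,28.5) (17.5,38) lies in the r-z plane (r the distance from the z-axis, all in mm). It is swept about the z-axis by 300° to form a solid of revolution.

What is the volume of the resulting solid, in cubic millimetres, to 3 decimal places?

Profile (r,z), 8 vertices: (3.5,37.5) (4,5.5) (9,0) (14.5,0) (17.5,3) (18,6) (19.5,28.5) (17.5,38)
edge 0: (3.5,37.5)→(4,5.5)  cross = 3.5·5.5 − 4·37.5 = -130.7500; (r_i+r_j)·cross = 7.5·-130.7500 = -980.6250
edge 1: (4,5.5)→(9,0)  cross = 4·0 − 9·5.5 = -49.5000; (r_i+r_j)·cross = 13·-49.5000 = -643.5000
edge 2: (9,0)→(14.5,0)  cross = 9·0 − 14.5·0 = 0.0000; (r_i+r_j)·cross = 23.5·0.0000 = 0.0000
edge 3: (14.5,0)→(17.5,3)  cross = 14.5·3 − 17.5·0 = 43.5000; (r_i+r_j)·cross = 32·43.5000 = 1392.0000
edge 4: (17.5,3)→(18,6)  cross = 17.5·6 − 18·3 = 51.0000; (r_i+r_j)·cross = 35.5·51.0000 = 1810.5000
edge 5: (18,6)→(19.5,28.5)  cross = 18·28.5 − 19.5·6 = 396.0000; (r_i+r_j)·cross = 37.5·396.0000 = 14850.0000
edge 6: (19.5,28.5)→(17.5,38)  cross = 19.5·38 − 17.5·28.5 = 242.2500; (r_i+r_j)·cross = 37·242.2500 = 8963.2500
edge 7: (17.5,38)→(3.5,37.5)  cross = 17.5·37.5 − 3.5·38 = 523.2500; (r_i+r_j)·cross = 21·523.2500 = 10988.2500
Σcross = 1075.7500 → A = |Σcross|/2 = 537.8750 mm²
Σ(r_i+r_j)·cross = 36379.8750 → first moment M = |Σ|/6 = 6063.3125
R_c = M/A = 6063.3125/537.8750 = 11.2727 mm
θ = 300° = 5.235988 rad
V = θ·R_c·A = 5.235988·11.2727·537.8750 = 31747.430 mm³

Volume = 31747.430 mm³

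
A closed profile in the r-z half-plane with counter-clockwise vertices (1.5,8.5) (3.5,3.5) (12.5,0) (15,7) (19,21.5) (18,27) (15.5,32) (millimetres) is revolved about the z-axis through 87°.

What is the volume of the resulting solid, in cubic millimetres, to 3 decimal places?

Profile (r,z), 7 vertices: (1.5,8.5) (3.5,3.5) (12.5,0) (15,7) (19,21.5) (18,27) (15.5,32)
edge 0: (1.5,8.5)→(3.5,3.5)  cross = 1.5·3.5 − 3.5·8.5 = -24.5000; (r_i+r_j)·cross = 5·-24.5000 = -122.5000
edge 1: (3.5,3.5)→(12.5,0)  cross = 3.5·0 − 12.5·3.5 = -43.7500; (r_i+r_j)·cross = 16·-43.7500 = -700.0000
edge 2: (12.5,0)→(15,7)  cross = 12.5·7 − 15·0 = 87.5000; (r_i+r_j)·cross = 27.5·87.5000 = 2406.2500
edge 3: (15,7)→(19,21.5)  cross = 15·21.5 − 19·7 = 189.5000; (r_i+r_j)·cross = 34·189.5000 = 6443.0000
edge 4: (19,21.5)→(18,27)  cross = 19·27 − 18·21.5 = 126.0000; (r_i+r_j)·cross = 37·126.0000 = 4662.0000
edge 5: (18,27)→(15.5,32)  cross = 18·32 − 15.5·27 = 157.5000; (r_i+r_j)·cross = 33.5·157.5000 = 5276.2500
edge 6: (15.5,32)→(1.5,8.5)  cross = 15.5·8.5 − 1.5·32 = 83.7500; (r_i+r_j)·cross = 17·83.7500 = 1423.7500
Σcross = 576.0000 → A = |Σcross|/2 = 288.0000 mm²
Σ(r_i+r_j)·cross = 19388.7500 → first moment M = |Σ|/6 = 3231.4583
R_c = M/A = 3231.4583/288.0000 = 11.2203 mm
θ = 87° = 1.518436 rad
V = θ·R_c·A = 1.518436·11.2203·288.0000 = 4906.764 mm³

Volume = 4906.764 mm³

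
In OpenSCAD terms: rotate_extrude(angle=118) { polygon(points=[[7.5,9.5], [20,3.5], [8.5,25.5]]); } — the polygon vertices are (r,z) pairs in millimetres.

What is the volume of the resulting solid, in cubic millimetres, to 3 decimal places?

Profile (r,z), 3 vertices: (7.5,9.5) (20,3.5) (8.5,25.5)
edge 0: (7.5,9.5)→(20,3.5)  cross = 7.5·3.5 − 20·9.5 = -163.7500; (r_i+r_j)·cross = 27.5·-163.7500 = -4503.1250
edge 1: (20,3.5)→(8.5,25.5)  cross = 20·25.5 − 8.5·3.5 = 480.2500; (r_i+r_j)·cross = 28.5·480.2500 = 13687.1250
edge 2: (8.5,25.5)→(7.5,9.5)  cross = 8.5·9.5 − 7.5·25.5 = -110.5000; (r_i+r_j)·cross = 16·-110.5000 = -1768.0000
Σcross = 206.0000 → A = |Σcross|/2 = 103.0000 mm²
Σ(r_i+r_j)·cross = 7416.0000 → first moment M = |Σ|/6 = 1236.0000
R_c = M/A = 1236.0000/103.0000 = 12.0000 mm
θ = 118° = 2.059489 rad
V = θ·R_c·A = 2.059489·12.0000·103.0000 = 2545.528 mm³

Volume = 2545.528 mm³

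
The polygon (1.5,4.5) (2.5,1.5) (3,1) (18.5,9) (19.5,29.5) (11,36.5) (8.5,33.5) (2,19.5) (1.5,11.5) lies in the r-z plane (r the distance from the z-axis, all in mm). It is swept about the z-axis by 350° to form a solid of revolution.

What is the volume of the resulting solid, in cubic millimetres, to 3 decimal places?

Volume = 28645.253 mm³

Profile (r,z), 9 vertices: (1.5,4.5) (2.5,1.5) (3,1) (18.5,9) (19.5,29.5) (11,36.5) (8.5,33.5) (2,19.5) (1.5,11.5)
edge 0: (1.5,4.5)→(2.5,1.5)  cross = 1.5·1.5 − 2.5·4.5 = -9.0000; (r_i+r_j)·cross = 4·-9.0000 = -36.0000
edge 1: (2.5,1.5)→(3,1)  cross = 2.5·1 − 3·1.5 = -2.0000; (r_i+r_j)·cross = 5.5·-2.0000 = -11.0000
edge 2: (3,1)→(18.5,9)  cross = 3·9 − 18.5·1 = 8.5000; (r_i+r_j)·cross = 21.5·8.5000 = 182.7500
edge 3: (18.5,9)→(19.5,29.5)  cross = 18.5·29.5 − 19.5·9 = 370.2500; (r_i+r_j)·cross = 38·370.2500 = 14069.5000
edge 4: (19.5,29.5)→(11,36.5)  cross = 19.5·36.5 − 11·29.5 = 387.2500; (r_i+r_j)·cross = 30.5·387.2500 = 11811.1250
edge 5: (11,36.5)→(8.5,33.5)  cross = 11·33.5 − 8.5·36.5 = 58.2500; (r_i+r_j)·cross = 19.5·58.2500 = 1135.8750
edge 6: (8.5,33.5)→(2,19.5)  cross = 8.5·19.5 − 2·33.5 = 98.7500; (r_i+r_j)·cross = 10.5·98.7500 = 1036.8750
edge 7: (2,19.5)→(1.5,11.5)  cross = 2·11.5 − 1.5·19.5 = -6.2500; (r_i+r_j)·cross = 3.5·-6.2500 = -21.8750
edge 8: (1.5,11.5)→(1.5,4.5)  cross = 1.5·4.5 − 1.5·11.5 = -10.5000; (r_i+r_j)·cross = 3·-10.5000 = -31.5000
Σcross = 895.2500 → A = |Σcross|/2 = 447.6250 mm²
Σ(r_i+r_j)·cross = 28135.7500 → first moment M = |Σ|/6 = 4689.2917
R_c = M/A = 4689.2917/447.6250 = 10.4759 mm
θ = 350° = 6.108652 rad
V = θ·R_c·A = 6.108652·10.4759·447.6250 = 28645.253 mm³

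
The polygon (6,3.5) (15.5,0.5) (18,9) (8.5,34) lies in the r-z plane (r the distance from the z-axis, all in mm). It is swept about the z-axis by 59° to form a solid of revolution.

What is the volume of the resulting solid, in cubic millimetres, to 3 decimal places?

Profile (r,z), 4 vertices: (6,3.5) (15.5,0.5) (18,9) (8.5,34)
edge 0: (6,3.5)→(15.5,0.5)  cross = 6·0.5 − 15.5·3.5 = -51.2500; (r_i+r_j)·cross = 21.5·-51.2500 = -1101.8750
edge 1: (15.5,0.5)→(18,9)  cross = 15.5·9 − 18·0.5 = 130.5000; (r_i+r_j)·cross = 33.5·130.5000 = 4371.7500
edge 2: (18,9)→(8.5,34)  cross = 18·34 − 8.5·9 = 535.5000; (r_i+r_j)·cross = 26.5·535.5000 = 14190.7500
edge 3: (8.5,34)→(6,3.5)  cross = 8.5·3.5 − 6·34 = -174.2500; (r_i+r_j)·cross = 14.5·-174.2500 = -2526.6250
Σcross = 440.5000 → A = |Σcross|/2 = 220.2500 mm²
Σ(r_i+r_j)·cross = 14934.0000 → first moment M = |Σ|/6 = 2489.0000
R_c = M/A = 2489.0000/220.2500 = 11.3008 mm
θ = 59° = 1.029744 rad
V = θ·R_c·A = 1.029744·11.3008·220.2500 = 2563.033 mm³

Volume = 2563.033 mm³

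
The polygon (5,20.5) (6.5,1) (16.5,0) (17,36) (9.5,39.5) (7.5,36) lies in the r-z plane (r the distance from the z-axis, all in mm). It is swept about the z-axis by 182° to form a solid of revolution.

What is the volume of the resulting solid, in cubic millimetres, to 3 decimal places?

Profile (r,z), 6 vertices: (5,20.5) (6.5,1) (16.5,0) (17,36) (9.5,39.5) (7.5,36)
edge 0: (5,20.5)→(6.5,1)  cross = 5·1 − 6.5·20.5 = -128.2500; (r_i+r_j)·cross = 11.5·-128.2500 = -1474.8750
edge 1: (6.5,1)→(16.5,0)  cross = 6.5·0 − 16.5·1 = -16.5000; (r_i+r_j)·cross = 23·-16.5000 = -379.5000
edge 2: (16.5,0)→(17,36)  cross = 16.5·36 − 17·0 = 594.0000; (r_i+r_j)·cross = 33.5·594.0000 = 19899.0000
edge 3: (17,36)→(9.5,39.5)  cross = 17·39.5 − 9.5·36 = 329.5000; (r_i+r_j)·cross = 26.5·329.5000 = 8731.7500
edge 4: (9.5,39.5)→(7.5,36)  cross = 9.5·36 − 7.5·39.5 = 45.7500; (r_i+r_j)·cross = 17·45.7500 = 777.7500
edge 5: (7.5,36)→(5,20.5)  cross = 7.5·20.5 − 5·36 = -26.2500; (r_i+r_j)·cross = 12.5·-26.2500 = -328.1250
Σcross = 798.2500 → A = |Σcross|/2 = 399.1250 mm²
Σ(r_i+r_j)·cross = 27226.0000 → first moment M = |Σ|/6 = 4537.6667
R_c = M/A = 4537.6667/399.1250 = 11.3690 mm
θ = 182° = 3.176499 rad
V = θ·R_c·A = 3.176499·11.3690·399.1250 = 14413.895 mm³

Volume = 14413.895 mm³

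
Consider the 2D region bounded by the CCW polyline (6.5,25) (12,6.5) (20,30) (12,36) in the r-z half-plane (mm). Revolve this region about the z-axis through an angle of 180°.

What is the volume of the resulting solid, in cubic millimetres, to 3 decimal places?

Volume = 8028.144 mm³

Profile (r,z), 4 vertices: (6.5,25) (12,6.5) (20,30) (12,36)
edge 0: (6.5,25)→(12,6.5)  cross = 6.5·6.5 − 12·25 = -257.7500; (r_i+r_j)·cross = 18.5·-257.7500 = -4768.3750
edge 1: (12,6.5)→(20,30)  cross = 12·30 − 20·6.5 = 230.0000; (r_i+r_j)·cross = 32·230.0000 = 7360.0000
edge 2: (20,30)→(12,36)  cross = 20·36 − 12·30 = 360.0000; (r_i+r_j)·cross = 32·360.0000 = 11520.0000
edge 3: (12,36)→(6.5,25)  cross = 12·25 − 6.5·36 = 66.0000; (r_i+r_j)·cross = 18.5·66.0000 = 1221.0000
Σcross = 398.2500 → A = |Σcross|/2 = 199.1250 mm²
Σ(r_i+r_j)·cross = 15332.6250 → first moment M = |Σ|/6 = 2555.4375
R_c = M/A = 2555.4375/199.1250 = 12.8333 mm
θ = 180° = 3.141593 rad
V = θ·R_c·A = 3.141593·12.8333·199.1250 = 8028.144 mm³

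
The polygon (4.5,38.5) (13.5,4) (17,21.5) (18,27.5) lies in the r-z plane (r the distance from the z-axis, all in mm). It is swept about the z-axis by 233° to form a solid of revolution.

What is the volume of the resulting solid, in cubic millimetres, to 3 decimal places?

Profile (r,z), 4 vertices: (4.5,38.5) (13.5,4) (17,21.5) (18,27.5)
edge 0: (4.5,38.5)→(13.5,4)  cross = 4.5·4 − 13.5·38.5 = -501.7500; (r_i+r_j)·cross = 18·-501.7500 = -9031.5000
edge 1: (13.5,4)→(17,21.5)  cross = 13.5·21.5 − 17·4 = 222.2500; (r_i+r_j)·cross = 30.5·222.2500 = 6778.6250
edge 2: (17,21.5)→(18,27.5)  cross = 17·27.5 − 18·21.5 = 80.5000; (r_i+r_j)·cross = 35·80.5000 = 2817.5000
edge 3: (18,27.5)→(4.5,38.5)  cross = 18·38.5 − 4.5·27.5 = 569.2500; (r_i+r_j)·cross = 22.5·569.2500 = 12808.1250
Σcross = 370.2500 → A = |Σcross|/2 = 185.1250 mm²
Σ(r_i+r_j)·cross = 13372.7500 → first moment M = |Σ|/6 = 2228.7917
R_c = M/A = 2228.7917/185.1250 = 12.0394 mm
θ = 233° = 4.066617 rad
V = θ·R_c·A = 4.066617·12.0394·185.1250 = 9063.642 mm³

Volume = 9063.642 mm³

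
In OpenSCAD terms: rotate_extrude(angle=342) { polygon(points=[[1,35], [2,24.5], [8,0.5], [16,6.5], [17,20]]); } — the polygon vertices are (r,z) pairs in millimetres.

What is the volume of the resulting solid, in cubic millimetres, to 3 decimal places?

Volume = 16149.200 mm³

Profile (r,z), 5 vertices: (1,35) (2,24.5) (8,0.5) (16,6.5) (17,20)
edge 0: (1,35)→(2,24.5)  cross = 1·24.5 − 2·35 = -45.5000; (r_i+r_j)·cross = 3·-45.5000 = -136.5000
edge 1: (2,24.5)→(8,0.5)  cross = 2·0.5 − 8·24.5 = -195.0000; (r_i+r_j)·cross = 10·-195.0000 = -1950.0000
edge 2: (8,0.5)→(16,6.5)  cross = 8·6.5 − 16·0.5 = 44.0000; (r_i+r_j)·cross = 24·44.0000 = 1056.0000
edge 3: (16,6.5)→(17,20)  cross = 16·20 − 17·6.5 = 209.5000; (r_i+r_j)·cross = 33·209.5000 = 6913.5000
edge 4: (17,20)→(1,35)  cross = 17·35 − 1·20 = 575.0000; (r_i+r_j)·cross = 18·575.0000 = 10350.0000
Σcross = 588.0000 → A = |Σcross|/2 = 294.0000 mm²
Σ(r_i+r_j)·cross = 16233.0000 → first moment M = |Σ|/6 = 2705.5000
R_c = M/A = 2705.5000/294.0000 = 9.2024 mm
θ = 342° = 5.969026 rad
V = θ·R_c·A = 5.969026·9.2024·294.0000 = 16149.200 mm³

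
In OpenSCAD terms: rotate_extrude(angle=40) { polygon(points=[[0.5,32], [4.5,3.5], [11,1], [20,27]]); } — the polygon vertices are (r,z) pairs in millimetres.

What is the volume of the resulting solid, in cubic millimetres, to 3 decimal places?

Profile (r,z), 4 vertices: (0.5,32) (4.5,3.5) (11,1) (20,27)
edge 0: (0.5,32)→(4.5,3.5)  cross = 0.5·3.5 − 4.5·32 = -142.2500; (r_i+r_j)·cross = 5·-142.2500 = -711.2500
edge 1: (4.5,3.5)→(11,1)  cross = 4.5·1 − 11·3.5 = -34.0000; (r_i+r_j)·cross = 15.5·-34.0000 = -527.0000
edge 2: (11,1)→(20,27)  cross = 11·27 − 20·1 = 277.0000; (r_i+r_j)·cross = 31·277.0000 = 8587.0000
edge 3: (20,27)→(0.5,32)  cross = 20·32 − 0.5·27 = 626.5000; (r_i+r_j)·cross = 20.5·626.5000 = 12843.2500
Σcross = 727.2500 → A = |Σcross|/2 = 363.6250 mm²
Σ(r_i+r_j)·cross = 20192.0000 → first moment M = |Σ|/6 = 3365.3333
R_c = M/A = 3365.3333/363.6250 = 9.2550 mm
θ = 40° = 0.698132 rad
V = θ·R_c·A = 0.698132·9.2550·363.6250 = 2349.446 mm³

Volume = 2349.446 mm³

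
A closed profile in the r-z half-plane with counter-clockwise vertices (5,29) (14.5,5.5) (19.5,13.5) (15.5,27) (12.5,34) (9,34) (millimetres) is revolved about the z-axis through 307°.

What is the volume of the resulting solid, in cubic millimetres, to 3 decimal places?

Profile (r,z), 6 vertices: (5,29) (14.5,5.5) (19.5,13.5) (15.5,27) (12.5,34) (9,34)
edge 0: (5,29)→(14.5,5.5)  cross = 5·5.5 − 14.5·29 = -393.0000; (r_i+r_j)·cross = 19.5·-393.0000 = -7663.5000
edge 1: (14.5,5.5)→(19.5,13.5)  cross = 14.5·13.5 − 19.5·5.5 = 88.5000; (r_i+r_j)·cross = 34·88.5000 = 3009.0000
edge 2: (19.5,13.5)→(15.5,27)  cross = 19.5·27 − 15.5·13.5 = 317.2500; (r_i+r_j)·cross = 35·317.2500 = 11103.7500
edge 3: (15.5,27)→(12.5,34)  cross = 15.5·34 − 12.5·27 = 189.5000; (r_i+r_j)·cross = 28·189.5000 = 5306.0000
edge 4: (12.5,34)→(9,34)  cross = 12.5·34 − 9·34 = 119.0000; (r_i+r_j)·cross = 21.5·119.0000 = 2558.5000
edge 5: (9,34)→(5,29)  cross = 9·29 − 5·34 = 91.0000; (r_i+r_j)·cross = 14·91.0000 = 1274.0000
Σcross = 412.2500 → A = |Σcross|/2 = 206.1250 mm²
Σ(r_i+r_j)·cross = 15587.7500 → first moment M = |Σ|/6 = 2597.9583
R_c = M/A = 2597.9583/206.1250 = 12.6038 mm
θ = 307° = 5.358161 rad
V = θ·R_c·A = 5.358161·12.6038·206.1250 = 13920.279 mm³

Volume = 13920.279 mm³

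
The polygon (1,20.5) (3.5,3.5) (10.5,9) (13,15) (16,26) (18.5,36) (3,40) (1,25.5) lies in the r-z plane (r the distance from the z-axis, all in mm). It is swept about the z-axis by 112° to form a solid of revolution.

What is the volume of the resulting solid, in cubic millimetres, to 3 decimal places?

Profile (r,z), 8 vertices: (1,20.5) (3.5,3.5) (10.5,9) (13,15) (16,26) (18.5,36) (3,40) (1,25.5)
edge 0: (1,20.5)→(3.5,3.5)  cross = 1·3.5 − 3.5·20.5 = -68.2500; (r_i+r_j)·cross = 4.5·-68.2500 = -307.1250
edge 1: (3.5,3.5)→(10.5,9)  cross = 3.5·9 − 10.5·3.5 = -5.2500; (r_i+r_j)·cross = 14·-5.2500 = -73.5000
edge 2: (10.5,9)→(13,15)  cross = 10.5·15 − 13·9 = 40.5000; (r_i+r_j)·cross = 23.5·40.5000 = 951.7500
edge 3: (13,15)→(16,26)  cross = 13·26 − 16·15 = 98.0000; (r_i+r_j)·cross = 29·98.0000 = 2842.0000
edge 4: (16,26)→(18.5,36)  cross = 16·36 − 18.5·26 = 95.0000; (r_i+r_j)·cross = 34.5·95.0000 = 3277.5000
edge 5: (18.5,36)→(3,40)  cross = 18.5·40 − 3·36 = 632.0000; (r_i+r_j)·cross = 21.5·632.0000 = 13588.0000
edge 6: (3,40)→(1,25.5)  cross = 3·25.5 − 1·40 = 36.5000; (r_i+r_j)·cross = 4·36.5000 = 146.0000
edge 7: (1,25.5)→(1,20.5)  cross = 1·20.5 − 1·25.5 = -5.0000; (r_i+r_j)·cross = 2·-5.0000 = -10.0000
Σcross = 823.5000 → A = |Σcross|/2 = 411.7500 mm²
Σ(r_i+r_j)·cross = 20414.6250 → first moment M = |Σ|/6 = 3402.4375
R_c = M/A = 3402.4375/411.7500 = 8.2634 mm
θ = 112° = 1.954769 rad
V = θ·R_c·A = 1.954769·8.2634·411.7500 = 6650.979 mm³

Volume = 6650.979 mm³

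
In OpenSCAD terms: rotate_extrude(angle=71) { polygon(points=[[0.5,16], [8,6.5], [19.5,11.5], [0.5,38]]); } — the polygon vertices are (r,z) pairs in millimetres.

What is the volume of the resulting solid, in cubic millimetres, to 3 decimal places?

Volume = 2618.395 mm³

Profile (r,z), 4 vertices: (0.5,16) (8,6.5) (19.5,11.5) (0.5,38)
edge 0: (0.5,16)→(8,6.5)  cross = 0.5·6.5 − 8·16 = -124.7500; (r_i+r_j)·cross = 8.5·-124.7500 = -1060.3750
edge 1: (8,6.5)→(19.5,11.5)  cross = 8·11.5 − 19.5·6.5 = -34.7500; (r_i+r_j)·cross = 27.5·-34.7500 = -955.6250
edge 2: (19.5,11.5)→(0.5,38)  cross = 19.5·38 − 0.5·11.5 = 735.2500; (r_i+r_j)·cross = 20·735.2500 = 14705.0000
edge 3: (0.5,38)→(0.5,16)  cross = 0.5·16 − 0.5·38 = -11.0000; (r_i+r_j)·cross = 1·-11.0000 = -11.0000
Σcross = 564.7500 → A = |Σcross|/2 = 282.3750 mm²
Σ(r_i+r_j)·cross = 12678.0000 → first moment M = |Σ|/6 = 2113.0000
R_c = M/A = 2113.0000/282.3750 = 7.4830 mm
θ = 71° = 1.239184 rad
V = θ·R_c·A = 1.239184·7.4830·282.3750 = 2618.395 mm³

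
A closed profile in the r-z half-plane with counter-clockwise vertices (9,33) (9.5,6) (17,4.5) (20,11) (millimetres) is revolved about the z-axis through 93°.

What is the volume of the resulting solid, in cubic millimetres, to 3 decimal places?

Profile (r,z), 4 vertices: (9,33) (9.5,6) (17,4.5) (20,11)
edge 0: (9,33)→(9.5,6)  cross = 9·6 − 9.5·33 = -259.5000; (r_i+r_j)·cross = 18.5·-259.5000 = -4800.7500
edge 1: (9.5,6)→(17,4.5)  cross = 9.5·4.5 − 17·6 = -59.2500; (r_i+r_j)·cross = 26.5·-59.2500 = -1570.1250
edge 2: (17,4.5)→(20,11)  cross = 17·11 − 20·4.5 = 97.0000; (r_i+r_j)·cross = 37·97.0000 = 3589.0000
edge 3: (20,11)→(9,33)  cross = 20·33 − 9·11 = 561.0000; (r_i+r_j)·cross = 29·561.0000 = 16269.0000
Σcross = 339.2500 → A = |Σcross|/2 = 169.6250 mm²
Σ(r_i+r_j)·cross = 13487.1250 → first moment M = |Σ|/6 = 2247.8542
R_c = M/A = 2247.8542/169.6250 = 13.2519 mm
θ = 93° = 1.623156 rad
V = θ·R_c·A = 1.623156·13.2519·169.6250 = 3648.618 mm³

Volume = 3648.618 mm³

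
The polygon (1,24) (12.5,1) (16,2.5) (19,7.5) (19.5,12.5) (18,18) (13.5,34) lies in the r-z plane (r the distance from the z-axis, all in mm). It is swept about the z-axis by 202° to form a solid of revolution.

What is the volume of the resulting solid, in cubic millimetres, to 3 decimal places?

Profile (r,z), 7 vertices: (1,24) (12.5,1) (16,2.5) (19,7.5) (19.5,12.5) (18,18) (13.5,34)
edge 0: (1,24)→(12.5,1)  cross = 1·1 − 12.5·24 = -299.0000; (r_i+r_j)·cross = 13.5·-299.0000 = -4036.5000
edge 1: (12.5,1)→(16,2.5)  cross = 12.5·2.5 − 16·1 = 15.2500; (r_i+r_j)·cross = 28.5·15.2500 = 434.6250
edge 2: (16,2.5)→(19,7.5)  cross = 16·7.5 − 19·2.5 = 72.5000; (r_i+r_j)·cross = 35·72.5000 = 2537.5000
edge 3: (19,7.5)→(19.5,12.5)  cross = 19·12.5 − 19.5·7.5 = 91.2500; (r_i+r_j)·cross = 38.5·91.2500 = 3513.1250
edge 4: (19.5,12.5)→(18,18)  cross = 19.5·18 − 18·12.5 = 126.0000; (r_i+r_j)·cross = 37.5·126.0000 = 4725.0000
edge 5: (18,18)→(13.5,34)  cross = 18·34 − 13.5·18 = 369.0000; (r_i+r_j)·cross = 31.5·369.0000 = 11623.5000
edge 6: (13.5,34)→(1,24)  cross = 13.5·24 − 1·34 = 290.0000; (r_i+r_j)·cross = 14.5·290.0000 = 4205.0000
Σcross = 665.0000 → A = |Σcross|/2 = 332.5000 mm²
Σ(r_i+r_j)·cross = 23002.2500 → first moment M = |Σ|/6 = 3833.7083
R_c = M/A = 3833.7083/332.5000 = 11.5299 mm
θ = 202° = 3.525565 rad
V = θ·R_c·A = 3.525565·11.5299·332.5000 = 13515.988 mm³

Volume = 13515.988 mm³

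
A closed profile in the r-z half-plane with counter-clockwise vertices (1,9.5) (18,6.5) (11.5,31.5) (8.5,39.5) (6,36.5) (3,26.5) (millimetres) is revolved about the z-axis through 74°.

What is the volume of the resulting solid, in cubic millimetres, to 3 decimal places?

Volume = 3582.204 mm³

Profile (r,z), 6 vertices: (1,9.5) (18,6.5) (11.5,31.5) (8.5,39.5) (6,36.5) (3,26.5)
edge 0: (1,9.5)→(18,6.5)  cross = 1·6.5 − 18·9.5 = -164.5000; (r_i+r_j)·cross = 19·-164.5000 = -3125.5000
edge 1: (18,6.5)→(11.5,31.5)  cross = 18·31.5 − 11.5·6.5 = 492.2500; (r_i+r_j)·cross = 29.5·492.2500 = 14521.3750
edge 2: (11.5,31.5)→(8.5,39.5)  cross = 11.5·39.5 − 8.5·31.5 = 186.5000; (r_i+r_j)·cross = 20·186.5000 = 3730.0000
edge 3: (8.5,39.5)→(6,36.5)  cross = 8.5·36.5 − 6·39.5 = 73.2500; (r_i+r_j)·cross = 14.5·73.2500 = 1062.1250
edge 4: (6,36.5)→(3,26.5)  cross = 6·26.5 − 3·36.5 = 49.5000; (r_i+r_j)·cross = 9·49.5000 = 445.5000
edge 5: (3,26.5)→(1,9.5)  cross = 3·9.5 − 1·26.5 = 2.0000; (r_i+r_j)·cross = 4·2.0000 = 8.0000
Σcross = 639.0000 → A = |Σcross|/2 = 319.5000 mm²
Σ(r_i+r_j)·cross = 16641.5000 → first moment M = |Σ|/6 = 2773.5833
R_c = M/A = 2773.5833/319.5000 = 8.6810 mm
θ = 74° = 1.291544 rad
V = θ·R_c·A = 1.291544·8.6810·319.5000 = 3582.204 mm³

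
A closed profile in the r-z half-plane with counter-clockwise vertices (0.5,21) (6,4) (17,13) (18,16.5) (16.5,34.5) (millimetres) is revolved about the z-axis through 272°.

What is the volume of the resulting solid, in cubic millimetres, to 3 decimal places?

Profile (r,z), 5 vertices: (0.5,21) (6,4) (17,13) (18,16.5) (16.5,34.5)
edge 0: (0.5,21)→(6,4)  cross = 0.5·4 − 6·21 = -124.0000; (r_i+r_j)·cross = 6.5·-124.0000 = -806.0000
edge 1: (6,4)→(17,13)  cross = 6·13 − 17·4 = 10.0000; (r_i+r_j)·cross = 23·10.0000 = 230.0000
edge 2: (17,13)→(18,16.5)  cross = 17·16.5 − 18·13 = 46.5000; (r_i+r_j)·cross = 35·46.5000 = 1627.5000
edge 3: (18,16.5)→(16.5,34.5)  cross = 18·34.5 − 16.5·16.5 = 348.7500; (r_i+r_j)·cross = 34.5·348.7500 = 12031.8750
edge 4: (16.5,34.5)→(0.5,21)  cross = 16.5·21 − 0.5·34.5 = 329.2500; (r_i+r_j)·cross = 17·329.2500 = 5597.2500
Σcross = 610.5000 → A = |Σcross|/2 = 305.2500 mm²
Σ(r_i+r_j)·cross = 18680.6250 → first moment M = |Σ|/6 = 3113.4375
R_c = M/A = 3113.4375/305.2500 = 10.1996 mm
θ = 272° = 4.747296 rad
V = θ·R_c·A = 4.747296·10.1996·305.2500 = 14780.408 mm³

Volume = 14780.408 mm³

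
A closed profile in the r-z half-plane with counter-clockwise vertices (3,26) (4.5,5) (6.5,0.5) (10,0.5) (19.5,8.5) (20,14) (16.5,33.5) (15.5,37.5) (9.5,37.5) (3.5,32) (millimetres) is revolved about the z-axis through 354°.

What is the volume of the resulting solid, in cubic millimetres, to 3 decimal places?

Volume = 33165.488 mm³

Profile (r,z), 10 vertices: (3,26) (4.5,5) (6.5,0.5) (10,0.5) (19.5,8.5) (20,14) (16.5,33.5) (15.5,37.5) (9.5,37.5) (3.5,32)
edge 0: (3,26)→(4.5,5)  cross = 3·5 − 4.5·26 = -102.0000; (r_i+r_j)·cross = 7.5·-102.0000 = -765.0000
edge 1: (4.5,5)→(6.5,0.5)  cross = 4.5·0.5 − 6.5·5 = -30.2500; (r_i+r_j)·cross = 11·-30.2500 = -332.7500
edge 2: (6.5,0.5)→(10,0.5)  cross = 6.5·0.5 − 10·0.5 = -1.7500; (r_i+r_j)·cross = 16.5·-1.7500 = -28.8750
edge 3: (10,0.5)→(19.5,8.5)  cross = 10·8.5 − 19.5·0.5 = 75.2500; (r_i+r_j)·cross = 29.5·75.2500 = 2219.8750
edge 4: (19.5,8.5)→(20,14)  cross = 19.5·14 − 20·8.5 = 103.0000; (r_i+r_j)·cross = 39.5·103.0000 = 4068.5000
edge 5: (20,14)→(16.5,33.5)  cross = 20·33.5 − 16.5·14 = 439.0000; (r_i+r_j)·cross = 36.5·439.0000 = 16023.5000
edge 6: (16.5,33.5)→(15.5,37.5)  cross = 16.5·37.5 − 15.5·33.5 = 99.5000; (r_i+r_j)·cross = 32·99.5000 = 3184.0000
edge 7: (15.5,37.5)→(9.5,37.5)  cross = 15.5·37.5 − 9.5·37.5 = 225.0000; (r_i+r_j)·cross = 25·225.0000 = 5625.0000
edge 8: (9.5,37.5)→(3.5,32)  cross = 9.5·32 − 3.5·37.5 = 172.7500; (r_i+r_j)·cross = 13·172.7500 = 2245.7500
edge 9: (3.5,32)→(3,26)  cross = 3.5·26 − 3·32 = -5.0000; (r_i+r_j)·cross = 6.5·-5.0000 = -32.5000
Σcross = 975.5000 → A = |Σcross|/2 = 487.7500 mm²
Σ(r_i+r_j)·cross = 32207.5000 → first moment M = |Σ|/6 = 5367.9167
R_c = M/A = 5367.9167/487.7500 = 11.0055 mm
θ = 354° = 6.178466 rad
V = θ·R_c·A = 6.178466·11.0055·487.7500 = 33165.488 mm³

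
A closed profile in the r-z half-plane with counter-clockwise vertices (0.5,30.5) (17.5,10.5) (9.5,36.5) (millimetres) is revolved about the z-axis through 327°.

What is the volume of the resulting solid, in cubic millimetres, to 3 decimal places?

Volume = 7376.590 mm³

Profile (r,z), 3 vertices: (0.5,30.5) (17.5,10.5) (9.5,36.5)
edge 0: (0.5,30.5)→(17.5,10.5)  cross = 0.5·10.5 − 17.5·30.5 = -528.5000; (r_i+r_j)·cross = 18·-528.5000 = -9513.0000
edge 1: (17.5,10.5)→(9.5,36.5)  cross = 17.5·36.5 − 9.5·10.5 = 539.0000; (r_i+r_j)·cross = 27·539.0000 = 14553.0000
edge 2: (9.5,36.5)→(0.5,30.5)  cross = 9.5·30.5 − 0.5·36.5 = 271.5000; (r_i+r_j)·cross = 10·271.5000 = 2715.0000
Σcross = 282.0000 → A = |Σcross|/2 = 141.0000 mm²
Σ(r_i+r_j)·cross = 7755.0000 → first moment M = |Σ|/6 = 1292.5000
R_c = M/A = 1292.5000/141.0000 = 9.1667 mm
θ = 327° = 5.707227 rad
V = θ·R_c·A = 5.707227·9.1667·141.0000 = 7376.590 mm³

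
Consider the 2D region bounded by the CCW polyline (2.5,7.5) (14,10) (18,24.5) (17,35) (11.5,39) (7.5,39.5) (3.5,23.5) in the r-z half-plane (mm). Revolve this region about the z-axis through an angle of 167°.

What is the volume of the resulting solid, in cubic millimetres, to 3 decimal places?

Volume = 10730.468 mm³

Profile (r,z), 7 vertices: (2.5,7.5) (14,10) (18,24.5) (17,35) (11.5,39) (7.5,39.5) (3.5,23.5)
edge 0: (2.5,7.5)→(14,10)  cross = 2.5·10 − 14·7.5 = -80.0000; (r_i+r_j)·cross = 16.5·-80.0000 = -1320.0000
edge 1: (14,10)→(18,24.5)  cross = 14·24.5 − 18·10 = 163.0000; (r_i+r_j)·cross = 32·163.0000 = 5216.0000
edge 2: (18,24.5)→(17,35)  cross = 18·35 − 17·24.5 = 213.5000; (r_i+r_j)·cross = 35·213.5000 = 7472.5000
edge 3: (17,35)→(11.5,39)  cross = 17·39 − 11.5·35 = 260.5000; (r_i+r_j)·cross = 28.5·260.5000 = 7424.2500
edge 4: (11.5,39)→(7.5,39.5)  cross = 11.5·39.5 − 7.5·39 = 161.7500; (r_i+r_j)·cross = 19·161.7500 = 3073.2500
edge 5: (7.5,39.5)→(3.5,23.5)  cross = 7.5·23.5 − 3.5·39.5 = 38.0000; (r_i+r_j)·cross = 11·38.0000 = 418.0000
edge 6: (3.5,23.5)→(2.5,7.5)  cross = 3.5·7.5 − 2.5·23.5 = -32.5000; (r_i+r_j)·cross = 6·-32.5000 = -195.0000
Σcross = 724.2500 → A = |Σcross|/2 = 362.1250 mm²
Σ(r_i+r_j)·cross = 22089.0000 → first moment M = |Σ|/6 = 3681.5000
R_c = M/A = 3681.5000/362.1250 = 10.1664 mm
θ = 167° = 2.914700 rad
V = θ·R_c·A = 2.914700·10.1664·362.1250 = 10730.468 mm³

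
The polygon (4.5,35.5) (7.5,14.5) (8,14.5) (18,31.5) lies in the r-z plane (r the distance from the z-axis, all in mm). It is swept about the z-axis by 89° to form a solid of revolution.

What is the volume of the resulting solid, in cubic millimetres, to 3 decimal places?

Profile (r,z), 4 vertices: (4.5,35.5) (7.5,14.5) (8,14.5) (18,31.5)
edge 0: (4.5,35.5)→(7.5,14.5)  cross = 4.5·14.5 − 7.5·35.5 = -201.0000; (r_i+r_j)·cross = 12·-201.0000 = -2412.0000
edge 1: (7.5,14.5)→(8,14.5)  cross = 7.5·14.5 − 8·14.5 = -7.2500; (r_i+r_j)·cross = 15.5·-7.2500 = -112.3750
edge 2: (8,14.5)→(18,31.5)  cross = 8·31.5 − 18·14.5 = -9.0000; (r_i+r_j)·cross = 26·-9.0000 = -234.0000
edge 3: (18,31.5)→(4.5,35.5)  cross = 18·35.5 − 4.5·31.5 = 497.2500; (r_i+r_j)·cross = 22.5·497.2500 = 11188.1250
Σcross = 280.0000 → A = |Σcross|/2 = 140.0000 mm²
Σ(r_i+r_j)·cross = 8429.7500 → first moment M = |Σ|/6 = 1404.9583
R_c = M/A = 1404.9583/140.0000 = 10.0354 mm
θ = 89° = 1.553343 rad
V = θ·R_c·A = 1.553343·10.0354·140.0000 = 2182.382 mm³

Volume = 2182.382 mm³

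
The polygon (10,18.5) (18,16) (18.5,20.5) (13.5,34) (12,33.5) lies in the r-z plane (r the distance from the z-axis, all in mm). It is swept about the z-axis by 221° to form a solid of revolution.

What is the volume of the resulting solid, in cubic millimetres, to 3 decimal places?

Volume = 4972.464 mm³

Profile (r,z), 5 vertices: (10,18.5) (18,16) (18.5,20.5) (13.5,34) (12,33.5)
edge 0: (10,18.5)→(18,16)  cross = 10·16 − 18·18.5 = -173.0000; (r_i+r_j)·cross = 28·-173.0000 = -4844.0000
edge 1: (18,16)→(18.5,20.5)  cross = 18·20.5 − 18.5·16 = 73.0000; (r_i+r_j)·cross = 36.5·73.0000 = 2664.5000
edge 2: (18.5,20.5)→(13.5,34)  cross = 18.5·34 − 13.5·20.5 = 352.2500; (r_i+r_j)·cross = 32·352.2500 = 11272.0000
edge 3: (13.5,34)→(12,33.5)  cross = 13.5·33.5 − 12·34 = 44.2500; (r_i+r_j)·cross = 25.5·44.2500 = 1128.3750
edge 4: (12,33.5)→(10,18.5)  cross = 12·18.5 − 10·33.5 = -113.0000; (r_i+r_j)·cross = 22·-113.0000 = -2486.0000
Σcross = 183.5000 → A = |Σcross|/2 = 91.7500 mm²
Σ(r_i+r_j)·cross = 7734.8750 → first moment M = |Σ|/6 = 1289.1458
R_c = M/A = 1289.1458/91.7500 = 14.0506 mm
θ = 221° = 3.857178 rad
V = θ·R_c·A = 3.857178·14.0506·91.7500 = 4972.464 mm³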